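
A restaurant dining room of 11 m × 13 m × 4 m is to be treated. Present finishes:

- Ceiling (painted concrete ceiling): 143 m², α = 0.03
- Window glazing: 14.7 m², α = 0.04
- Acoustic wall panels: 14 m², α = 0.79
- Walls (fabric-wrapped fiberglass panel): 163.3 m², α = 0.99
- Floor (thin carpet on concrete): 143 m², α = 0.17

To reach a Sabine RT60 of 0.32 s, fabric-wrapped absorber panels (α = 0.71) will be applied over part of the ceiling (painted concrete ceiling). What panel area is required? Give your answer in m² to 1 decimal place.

126.3

Summing Sᵢαᵢ: 4.290 + 0.588 + 11.060 + 161.667 + 24.310 → A₁ = 201.915 sabins.
V = 572 m³. Target absorption A₂ = 0.161 × 572 / 0.32 = 287.787 sabins.
ΔA needed = 287.787 − 201.915 = 85.872 sabins.
Each m² of panel replacing the ceiling (painted concrete ceiling) adds (0.71 − 0.03) = 0.68 sabins.
Area = ΔA/Δα = 85.872/0.68 = 126.3 m².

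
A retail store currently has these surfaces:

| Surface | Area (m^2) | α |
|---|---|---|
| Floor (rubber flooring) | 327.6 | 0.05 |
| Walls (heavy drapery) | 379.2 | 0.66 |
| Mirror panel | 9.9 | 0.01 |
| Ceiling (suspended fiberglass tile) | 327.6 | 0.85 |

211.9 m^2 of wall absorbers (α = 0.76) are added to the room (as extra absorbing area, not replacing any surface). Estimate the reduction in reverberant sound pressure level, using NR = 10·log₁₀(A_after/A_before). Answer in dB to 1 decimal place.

Summing Sᵢαᵢ: 16.380 + 250.272 + 0.099 + 278.460 → A_before = 545.211 sabins.
Added absorption = 211.9 × 0.76 = 161.044 sabins.
New total A_after = 706.255 sabins.
Reduction = 10 log₁₀(A_after/A_before) = 10 log₁₀(1.2954) = 1.1 dB.

1.1 dB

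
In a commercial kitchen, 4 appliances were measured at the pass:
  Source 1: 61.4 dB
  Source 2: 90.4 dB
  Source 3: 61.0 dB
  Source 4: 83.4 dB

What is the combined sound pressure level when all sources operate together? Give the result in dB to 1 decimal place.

Σ 10^(Lᵢ/10) = 1.318e+09.
Combined level = 10 log₁₀(1.318e+09) = 91.2 dB.

91.2 dB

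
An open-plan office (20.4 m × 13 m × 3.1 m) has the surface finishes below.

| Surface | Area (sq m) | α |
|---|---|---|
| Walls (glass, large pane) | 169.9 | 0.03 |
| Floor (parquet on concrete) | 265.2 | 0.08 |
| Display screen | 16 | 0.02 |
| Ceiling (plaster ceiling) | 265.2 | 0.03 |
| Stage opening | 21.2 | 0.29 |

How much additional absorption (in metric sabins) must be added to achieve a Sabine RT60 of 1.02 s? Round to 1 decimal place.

Total absorption A₁ = 169.9*0.03 + 265.2*0.08 + 16*0.02 + 265.2*0.03 + 21.2*0.29
  = 5.097 + 21.216 + 0.320 + 7.956 + 6.148 = 40.737 sq m sabins.
V = 822.12 m³. Required absorption A₂ = 0.161 × 822.12 / 1.02 = 129.766 sabins.
Shortfall: 129.766 − 40.737 = 89.0 sabins.

89.0 sabins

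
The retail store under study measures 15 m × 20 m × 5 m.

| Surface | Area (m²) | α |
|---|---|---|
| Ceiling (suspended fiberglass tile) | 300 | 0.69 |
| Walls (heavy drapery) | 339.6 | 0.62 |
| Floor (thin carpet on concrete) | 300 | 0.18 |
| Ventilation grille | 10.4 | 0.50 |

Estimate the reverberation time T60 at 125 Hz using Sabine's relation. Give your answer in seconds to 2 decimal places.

Equivalent absorption area: A = 300·0.69 + 339.6·0.62 + 300·0.18 + 10.4·0.50 = 476.752 m².
Room volume: 1500 m³.
T = 0.161 V/A = 0.161·1500/476.752 = 0.51 s.

0.51 seconds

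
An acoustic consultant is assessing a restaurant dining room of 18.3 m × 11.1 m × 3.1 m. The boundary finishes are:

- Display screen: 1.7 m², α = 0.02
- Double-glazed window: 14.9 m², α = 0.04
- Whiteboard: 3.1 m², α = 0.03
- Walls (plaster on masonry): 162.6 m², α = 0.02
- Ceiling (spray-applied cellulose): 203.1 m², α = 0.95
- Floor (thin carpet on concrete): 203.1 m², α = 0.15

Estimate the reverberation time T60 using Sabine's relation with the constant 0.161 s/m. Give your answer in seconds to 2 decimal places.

0.45 s

Equivalent absorption area: A = 1.7×0.02 + 14.9×0.04 + 3.1×0.03 + 162.6×0.02 + 203.1×0.95 + 203.1×0.15 = 227.385 m².
V = 18.3·11.1·3.1 = 629.703 m³.
Sabine: RT60 = 0.161 × 629.703 / 227.385 = 0.45 s.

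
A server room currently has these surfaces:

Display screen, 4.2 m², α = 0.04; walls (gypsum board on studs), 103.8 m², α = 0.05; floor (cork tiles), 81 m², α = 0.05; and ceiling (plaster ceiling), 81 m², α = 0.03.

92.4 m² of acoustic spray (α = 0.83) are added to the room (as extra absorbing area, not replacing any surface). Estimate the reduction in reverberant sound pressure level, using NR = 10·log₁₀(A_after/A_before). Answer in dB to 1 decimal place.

8.7 dB

Summing Sᵢαᵢ: 0.168 + 5.190 + 4.050 + 2.430 → A_before = 11.838 sabins.
Added absorption = 92.4 × 0.83 = 76.692 sabins.
A_after = 11.838 + 76.692 = 88.530 sabins.
Reduction = 10 log₁₀(A_after/A_before) = 10 log₁₀(7.4785) = 8.7 dB.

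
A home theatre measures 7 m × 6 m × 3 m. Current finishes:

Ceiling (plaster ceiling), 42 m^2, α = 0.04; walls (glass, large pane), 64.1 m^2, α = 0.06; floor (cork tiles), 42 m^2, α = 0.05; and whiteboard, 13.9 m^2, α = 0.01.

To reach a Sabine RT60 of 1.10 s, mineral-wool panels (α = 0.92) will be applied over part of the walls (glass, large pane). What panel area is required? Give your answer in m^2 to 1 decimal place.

12.4

A₁ = Σ Sᵢαᵢ = 42×0.04 + 64.1×0.06 + 42×0.05 + 13.9×0.01 = 7.765 sabins.
Required A₂ = 0.161·126/1.10 = 18.442 sabins.
ΔA needed = 18.442 − 7.765 = 10.677 sabins.
Net gain per m^2: Δα = 0.92 − 0.06 = 0.86.
Panel area = 10.677 / 0.86 = 12.4 m^2.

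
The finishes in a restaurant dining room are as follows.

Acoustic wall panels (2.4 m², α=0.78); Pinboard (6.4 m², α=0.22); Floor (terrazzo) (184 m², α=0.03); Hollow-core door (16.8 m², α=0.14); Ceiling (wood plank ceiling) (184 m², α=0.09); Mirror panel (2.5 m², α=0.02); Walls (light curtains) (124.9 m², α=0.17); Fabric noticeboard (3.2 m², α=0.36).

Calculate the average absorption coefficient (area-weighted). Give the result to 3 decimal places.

S = Σ Sᵢ = 2.4 + 6.4 + 184 + 16.8 + 184 + 2.5 + 124.9 + 3.2 = 524.2 m².
Σ(Sᵢαᵢ) = 2.4*0.78 + 6.4*0.22 + 184*0.03 + 16.8*0.14 + 184*0.09 + 2.5*0.02 + 124.9*0.17 + 3.2*0.36 = 50.147.
ᾱ = A/S = 0.096.

0.096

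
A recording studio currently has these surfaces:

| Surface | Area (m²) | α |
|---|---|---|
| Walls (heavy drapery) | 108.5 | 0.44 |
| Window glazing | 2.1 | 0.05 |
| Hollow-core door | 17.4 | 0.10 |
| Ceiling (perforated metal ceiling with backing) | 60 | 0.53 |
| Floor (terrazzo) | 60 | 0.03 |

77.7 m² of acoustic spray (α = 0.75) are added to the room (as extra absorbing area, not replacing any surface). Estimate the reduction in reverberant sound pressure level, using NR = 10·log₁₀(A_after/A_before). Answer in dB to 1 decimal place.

A_before = Σ Sᵢαᵢ = 108.5×0.44 + 2.1×0.05 + 17.4×0.10 + 60×0.53 + 60×0.03 = 83.185 sabins.
Treatment contributes 77.7·0.75 = 58.275 sabins.
New total A_after = 141.460 sabins.
NR = 10·log₁₀(141.460/83.185) = 2.3 dB.

2.3 dB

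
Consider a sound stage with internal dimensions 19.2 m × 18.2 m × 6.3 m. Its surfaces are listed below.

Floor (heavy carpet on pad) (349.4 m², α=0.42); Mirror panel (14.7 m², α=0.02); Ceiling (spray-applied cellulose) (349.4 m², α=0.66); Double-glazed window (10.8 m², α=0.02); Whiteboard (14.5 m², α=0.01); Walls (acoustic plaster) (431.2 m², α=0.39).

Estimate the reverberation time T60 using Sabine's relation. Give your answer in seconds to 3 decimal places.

0.649 s

Total absorption A = 349.4·0.42 + 14.7·0.02 + 349.4·0.66 + 10.8·0.02 + 14.5·0.01 + 431.2·0.39
  = 146.748 + 0.294 + 230.604 + 0.216 + 0.145 + 168.168 = 546.175 m² sabins.
Room volume: 2201.472 m³.
T = 0.161 V/A = 0.161·2201.472/546.175 = 0.649 s.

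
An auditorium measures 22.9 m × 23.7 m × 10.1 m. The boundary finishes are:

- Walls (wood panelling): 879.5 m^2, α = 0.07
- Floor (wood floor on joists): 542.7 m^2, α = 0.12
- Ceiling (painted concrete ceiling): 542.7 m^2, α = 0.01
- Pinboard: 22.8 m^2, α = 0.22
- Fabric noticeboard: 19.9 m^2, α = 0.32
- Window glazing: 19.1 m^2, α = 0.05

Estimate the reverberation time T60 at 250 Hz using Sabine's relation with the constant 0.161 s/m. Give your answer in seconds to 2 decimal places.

Equivalent absorption area: A = 879.5*0.07 + 542.7*0.12 + 542.7*0.01 + 22.8*0.22 + 19.9*0.32 + 19.1*0.05 = 144.455 m^2.
Volume V = 22.9 × 23.7 × 10.1 = 5481.573 m³.
RT60 = 0.161 · V / A = 0.161 × 5481.573 / 144.455 = 6.11 s.

6.11 s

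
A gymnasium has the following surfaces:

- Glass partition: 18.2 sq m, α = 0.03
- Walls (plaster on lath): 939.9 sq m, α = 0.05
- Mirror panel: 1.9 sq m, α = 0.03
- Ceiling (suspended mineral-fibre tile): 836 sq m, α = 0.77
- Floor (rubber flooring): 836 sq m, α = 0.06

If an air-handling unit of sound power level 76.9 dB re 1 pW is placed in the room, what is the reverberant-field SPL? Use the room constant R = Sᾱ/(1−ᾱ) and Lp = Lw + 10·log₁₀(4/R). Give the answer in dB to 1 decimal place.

A = 741.478 sabins; S = 2632.0 sq m.
ᾱ = 741.478/2632.0 = 0.2817; R = Sᾱ/(1−ᾱ) = 741.478/(1−0.2817) = 1032.268 sq m.
Lp = Lw + 10 log₁₀(4/R) = 76.9 -24.12 = 52.8 dB.

52.8 dB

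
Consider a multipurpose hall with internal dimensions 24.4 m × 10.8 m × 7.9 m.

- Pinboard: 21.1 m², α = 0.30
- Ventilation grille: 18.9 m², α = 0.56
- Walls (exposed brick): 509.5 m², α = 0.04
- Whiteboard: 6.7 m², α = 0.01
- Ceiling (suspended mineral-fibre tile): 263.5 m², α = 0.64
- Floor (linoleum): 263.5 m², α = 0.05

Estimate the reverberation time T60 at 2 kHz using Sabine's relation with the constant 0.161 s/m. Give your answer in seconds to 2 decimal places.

Summing Sᵢαᵢ: 6.330 + 10.584 + 20.380 + 0.067 + 168.640 + 13.175 → A = 219.176 sabins.
Volume V = 24.4 × 10.8 × 7.9 = 2081.808 m³.
Sabine: RT60 = 0.161 × 2081.808 / 219.176 = 1.53 s.

1.53 s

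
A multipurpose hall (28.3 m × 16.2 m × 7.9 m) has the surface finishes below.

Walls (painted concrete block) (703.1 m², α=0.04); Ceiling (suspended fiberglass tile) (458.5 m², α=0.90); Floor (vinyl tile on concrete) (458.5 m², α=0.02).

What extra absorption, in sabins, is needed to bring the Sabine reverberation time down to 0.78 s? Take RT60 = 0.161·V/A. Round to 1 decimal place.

297.6 sabins

Total absorption A₁ = 703.1*0.04 + 458.5*0.90 + 458.5*0.02
  = 28.124 + 412.650 + 9.170 = 449.944 m² sabins.
For T = 0.78 s, need A₂ = 0.161·V/T = 0.161·3621.834/0.78 = 747.584 sabins.
Shortfall: 747.584 − 449.944 = 297.6 sabins.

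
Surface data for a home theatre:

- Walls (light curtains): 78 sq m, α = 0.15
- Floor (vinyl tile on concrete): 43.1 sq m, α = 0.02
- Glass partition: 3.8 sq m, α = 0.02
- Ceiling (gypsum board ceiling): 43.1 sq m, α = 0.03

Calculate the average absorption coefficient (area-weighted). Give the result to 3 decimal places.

Total surface area S = 168.0 sq m.
A = 78·0.15 + 43.1·0.02 + 3.8·0.02 + 43.1·0.03 = 13.931 sabins.
ᾱ = A/S = 0.083.

0.083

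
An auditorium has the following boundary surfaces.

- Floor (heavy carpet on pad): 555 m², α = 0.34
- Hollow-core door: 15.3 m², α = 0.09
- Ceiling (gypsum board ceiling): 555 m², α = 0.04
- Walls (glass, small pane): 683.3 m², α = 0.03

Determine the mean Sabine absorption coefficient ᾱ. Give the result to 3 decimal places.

0.129

Total surface area S = 1808.6 m².
A = 555*0.34 + 15.3*0.09 + 555*0.04 + 683.3*0.03 = 232.776 sabins.
ᾱ = A/S = 0.129.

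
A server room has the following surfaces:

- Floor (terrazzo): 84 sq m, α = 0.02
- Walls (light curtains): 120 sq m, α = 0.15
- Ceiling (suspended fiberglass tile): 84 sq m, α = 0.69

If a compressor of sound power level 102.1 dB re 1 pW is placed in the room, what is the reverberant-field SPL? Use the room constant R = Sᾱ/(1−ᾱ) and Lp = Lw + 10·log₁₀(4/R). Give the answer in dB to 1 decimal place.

Σ(Sᵢαᵢ) = 84×0.02 + 120×0.15 + 84×0.69 = 77.640; total area S = 288.0 sq m.
ᾱ = 0.2696, so room constant R = A/(1−ᾱ) = 106.298 sq m.
Lp = Lw + 10 log₁₀(4/R) = 102.1 -14.24 = 87.9 dB.

87.9 dB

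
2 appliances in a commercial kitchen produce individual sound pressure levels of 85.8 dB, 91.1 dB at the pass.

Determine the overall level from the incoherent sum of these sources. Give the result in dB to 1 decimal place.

92.2 dB

Sum in the linear (power) domain: Σ 10^(Lᵢ/10) = 10^(85.8/10) + 10^(91.1/10) = 1.668e+09.
Back to dB: 10·log₁₀ Σ = 92.2 dB.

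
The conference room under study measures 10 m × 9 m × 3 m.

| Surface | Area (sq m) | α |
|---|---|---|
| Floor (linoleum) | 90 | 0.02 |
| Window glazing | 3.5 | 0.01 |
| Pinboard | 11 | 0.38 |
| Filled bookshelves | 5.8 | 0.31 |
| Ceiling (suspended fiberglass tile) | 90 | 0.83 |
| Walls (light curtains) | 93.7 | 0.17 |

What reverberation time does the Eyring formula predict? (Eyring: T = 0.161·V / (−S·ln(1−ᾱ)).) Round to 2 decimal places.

0.36 s

Total surface area S = 90 + 3.5 + 11 + 5.8 + 90 + 93.7 = 294.0 sq m.
Absorption A = 90·0.02 + 3.5·0.01 + 11·0.38 + 5.8·0.31 + 90·0.83 + 93.7·0.17 = 98.442 sabins.
ᾱ = 98.442 / 294.0 = 0.3348.
−S·ln(1−ᾱ) = −294.0 × ln(1 − 0.3348) = 119.854.
V = 10 × 9 × 3 = 270 m³.
RT60 = 0.161 × 270 / 119.854 = 0.36 s.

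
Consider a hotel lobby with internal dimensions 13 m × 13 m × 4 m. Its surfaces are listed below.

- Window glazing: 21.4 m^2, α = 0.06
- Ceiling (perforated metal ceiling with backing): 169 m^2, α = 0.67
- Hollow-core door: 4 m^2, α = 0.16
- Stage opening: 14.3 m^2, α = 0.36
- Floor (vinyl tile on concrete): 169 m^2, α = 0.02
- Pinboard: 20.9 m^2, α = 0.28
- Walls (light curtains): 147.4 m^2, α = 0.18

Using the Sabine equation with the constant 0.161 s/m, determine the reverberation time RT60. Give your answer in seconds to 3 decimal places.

A = Σ Sᵢαᵢ = 21.4*0.06 + 169*0.67 + 4*0.16 + 14.3*0.36 + 169*0.02 + 20.9*0.28 + 147.4*0.18 = 156.066 sabins.
Volume V = 13 × 13 × 4 = 676 m³.
T = 0.161 V/A = 0.161·676/156.066 = 0.697 s.

0.697 seconds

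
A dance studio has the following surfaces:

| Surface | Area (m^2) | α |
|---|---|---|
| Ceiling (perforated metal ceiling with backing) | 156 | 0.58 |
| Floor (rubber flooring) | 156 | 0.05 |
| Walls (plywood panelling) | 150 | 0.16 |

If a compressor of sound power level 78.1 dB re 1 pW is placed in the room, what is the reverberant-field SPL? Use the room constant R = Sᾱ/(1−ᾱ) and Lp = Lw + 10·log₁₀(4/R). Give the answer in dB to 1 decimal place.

61.9 dB

Σ(Sᵢαᵢ) = 156·0.58 + 156·0.05 + 150·0.16 = 122.280; total area S = 462.0 m^2.
ᾱ = 122.280/462.0 = 0.2647; R = Sᾱ/(1−ᾱ) = 122.280/(1−0.2647) = 166.299 m^2.
Lp = Lw + 10 log₁₀(4/R) = 78.1 -16.19 = 61.9 dB.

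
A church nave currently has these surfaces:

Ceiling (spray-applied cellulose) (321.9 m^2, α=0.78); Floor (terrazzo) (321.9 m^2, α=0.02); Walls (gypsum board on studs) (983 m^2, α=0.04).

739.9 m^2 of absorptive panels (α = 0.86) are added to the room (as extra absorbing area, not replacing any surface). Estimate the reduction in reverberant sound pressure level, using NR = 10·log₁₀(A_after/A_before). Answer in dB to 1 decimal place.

5.0 dB

Equivalent absorption area: A_before = 321.9·0.78 + 321.9·0.02 + 983·0.04 = 296.840 m^2.
Added absorption = 739.9 × 0.86 = 636.314 sabins.
A_after = 296.840 + 636.314 = 933.154 sabins.
Reduction = 10 log₁₀(A_after/A_before) = 10 log₁₀(3.1436) = 5.0 dB.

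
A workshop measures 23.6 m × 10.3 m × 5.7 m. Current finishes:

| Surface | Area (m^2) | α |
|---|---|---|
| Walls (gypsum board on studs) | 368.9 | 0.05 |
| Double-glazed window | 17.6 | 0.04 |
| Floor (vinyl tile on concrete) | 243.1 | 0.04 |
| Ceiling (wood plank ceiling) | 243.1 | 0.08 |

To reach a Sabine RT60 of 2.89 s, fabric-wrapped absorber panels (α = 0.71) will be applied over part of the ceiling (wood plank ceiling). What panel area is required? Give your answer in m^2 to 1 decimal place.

45.8

Total absorption A₁ = 368.9×0.05 + 17.6×0.04 + 243.1×0.04 + 243.1×0.08
  = 18.445 + 0.704 + 9.724 + 19.448 = 48.321 m^2 sabins.
Required A₂ = 0.161·1385.556/2.89 = 77.188 sabins.
ΔA needed = 77.188 − 48.321 = 28.867 sabins.
Net gain per m^2: Δα = 0.71 − 0.08 = 0.63.
Area = ΔA/Δα = 28.867/0.63 = 45.8 m^2.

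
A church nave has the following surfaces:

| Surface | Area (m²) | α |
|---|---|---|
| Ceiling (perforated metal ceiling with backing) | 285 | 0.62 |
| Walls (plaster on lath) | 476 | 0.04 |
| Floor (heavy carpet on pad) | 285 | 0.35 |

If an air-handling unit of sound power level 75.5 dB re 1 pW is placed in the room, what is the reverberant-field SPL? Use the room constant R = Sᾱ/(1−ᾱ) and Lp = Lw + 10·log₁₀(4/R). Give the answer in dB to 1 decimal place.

A = 295.490 sabins; S = 1046.0 m².
ᾱ = 0.2825, so room constant R = A/(1−ᾱ) = 411.833 m².
Lp = 75.5 + 10·log₁₀(4/411.833) = 75.5 + (-20.13) = 55.4 dB.

55.4 dB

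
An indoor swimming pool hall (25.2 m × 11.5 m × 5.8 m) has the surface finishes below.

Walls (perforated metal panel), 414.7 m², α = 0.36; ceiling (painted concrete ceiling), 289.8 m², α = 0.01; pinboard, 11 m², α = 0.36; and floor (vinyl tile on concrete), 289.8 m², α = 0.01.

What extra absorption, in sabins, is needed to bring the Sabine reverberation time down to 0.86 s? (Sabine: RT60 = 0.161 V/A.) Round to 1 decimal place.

A₁ = Σ Sᵢαᵢ = 414.7*0.36 + 289.8*0.01 + 11*0.36 + 289.8*0.01 = 159.048 sabins.
For T = 0.86 s, need A₂ = 0.161·V/T = 0.161·1680.84/0.86 = 314.669 sabins.
Shortfall: 314.669 − 159.048 = 155.6 sabins.

155.6 sabins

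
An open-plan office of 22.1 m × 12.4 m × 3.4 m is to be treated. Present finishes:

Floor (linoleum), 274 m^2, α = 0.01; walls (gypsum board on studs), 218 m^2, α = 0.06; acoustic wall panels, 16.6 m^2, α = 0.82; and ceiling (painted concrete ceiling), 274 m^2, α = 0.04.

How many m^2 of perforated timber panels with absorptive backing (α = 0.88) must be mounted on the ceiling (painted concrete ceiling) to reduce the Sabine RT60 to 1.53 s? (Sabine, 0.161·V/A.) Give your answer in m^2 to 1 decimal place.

68.6

A₁ = Σ Sᵢαᵢ = 274·0.01 + 218·0.06 + 16.6·0.82 + 274·0.04 = 40.392 sabins.
Required A₂ = 0.161·931.736/1.53 = 98.045 sabins.
Absorption to add: 98.045 − 40.392 = 57.653 sabins.
Net gain per m^2: Δα = 0.88 − 0.04 = 0.84.
Panel area = 57.653 / 0.84 = 68.6 m^2.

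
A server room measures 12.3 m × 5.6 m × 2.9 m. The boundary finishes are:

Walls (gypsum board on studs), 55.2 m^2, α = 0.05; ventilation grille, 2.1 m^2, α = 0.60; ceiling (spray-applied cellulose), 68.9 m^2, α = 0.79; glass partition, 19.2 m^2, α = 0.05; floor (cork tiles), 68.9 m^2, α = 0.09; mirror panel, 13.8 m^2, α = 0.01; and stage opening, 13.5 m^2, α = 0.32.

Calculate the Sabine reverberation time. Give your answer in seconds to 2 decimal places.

Summing Sᵢαᵢ: 2.760 + 1.260 + 54.431 + 0.960 + 6.201 + 0.138 + 4.320 → A = 70.070 sabins.
V = 12.3·5.6·2.9 = 199.752 m³.
Sabine: RT60 = 0.161 × 199.752 / 70.070 = 0.46 s.

0.46 s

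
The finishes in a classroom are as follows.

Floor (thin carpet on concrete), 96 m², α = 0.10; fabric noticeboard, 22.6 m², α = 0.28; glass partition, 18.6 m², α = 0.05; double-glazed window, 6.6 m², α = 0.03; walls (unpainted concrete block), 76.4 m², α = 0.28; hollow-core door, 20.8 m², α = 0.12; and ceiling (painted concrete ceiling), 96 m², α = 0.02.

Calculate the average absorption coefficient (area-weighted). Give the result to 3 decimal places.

0.127

S = Σ Sᵢ = 96 + 22.6 + 18.6 + 6.6 + 76.4 + 20.8 + 96 = 337.0 m².
Weighted sum Σ Sα = 42.864.
ᾱ = A/S = 0.127.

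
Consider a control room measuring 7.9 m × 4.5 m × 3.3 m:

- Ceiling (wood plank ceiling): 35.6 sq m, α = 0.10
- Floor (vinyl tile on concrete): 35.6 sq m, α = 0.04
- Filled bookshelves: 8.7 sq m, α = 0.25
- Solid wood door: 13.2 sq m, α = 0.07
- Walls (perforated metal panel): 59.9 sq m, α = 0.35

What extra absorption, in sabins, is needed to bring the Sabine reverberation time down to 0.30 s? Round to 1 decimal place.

33.9 sabins

Total absorption A₁ = 35.6*0.10 + 35.6*0.04 + 8.7*0.25 + 13.2*0.07 + 59.9*0.35
  = 3.560 + 1.424 + 2.175 + 0.924 + 20.965 = 29.048 sq m sabins.
V = 117.315 m³. Required absorption A₂ = 0.161 × 117.315 / 0.30 = 62.959 sabins.
Shortfall: 62.959 − 29.048 = 33.9 sabins.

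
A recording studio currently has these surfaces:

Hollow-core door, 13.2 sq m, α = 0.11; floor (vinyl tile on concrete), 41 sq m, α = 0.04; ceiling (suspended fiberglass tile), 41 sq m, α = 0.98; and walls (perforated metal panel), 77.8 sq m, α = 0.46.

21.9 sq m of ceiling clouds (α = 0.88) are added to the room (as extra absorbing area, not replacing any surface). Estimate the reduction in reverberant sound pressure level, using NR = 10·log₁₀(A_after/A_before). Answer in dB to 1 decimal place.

A_before = Σ Sᵢαᵢ = 13.2·0.11 + 41·0.04 + 41·0.98 + 77.8·0.46 = 79.060 sabins.
Added absorption = 21.9 × 0.88 = 19.272 sabins.
A_after = 79.060 + 19.272 = 98.332 sabins.
Reduction = 10 log₁₀(A_after/A_before) = 10 log₁₀(1.2438) = 0.9 dB.

0.9 dB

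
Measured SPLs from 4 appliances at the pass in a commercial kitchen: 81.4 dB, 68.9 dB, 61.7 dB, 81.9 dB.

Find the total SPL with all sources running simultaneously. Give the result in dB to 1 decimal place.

84.8 dB

Sum in the linear (power) domain: Σ 10^(Lᵢ/10) = 10^(81.4/10) + 10^(68.9/10) + 10^(61.7/10) + 10^(81.9/10) = 3.022e+08.
L_total = 10·log₁₀(3.022e+08) = 84.8 dB.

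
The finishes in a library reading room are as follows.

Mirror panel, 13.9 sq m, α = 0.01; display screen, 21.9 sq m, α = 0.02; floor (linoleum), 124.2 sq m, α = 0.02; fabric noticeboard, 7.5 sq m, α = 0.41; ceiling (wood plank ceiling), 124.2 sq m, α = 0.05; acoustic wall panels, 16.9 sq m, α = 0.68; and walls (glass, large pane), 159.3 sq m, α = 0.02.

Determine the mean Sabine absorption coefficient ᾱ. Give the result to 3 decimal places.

0.058

Total surface area S = 467.9 sq m.
A = 13.9×0.01 + 21.9×0.02 + 124.2×0.02 + 7.5×0.41 + 124.2×0.05 + 16.9×0.68 + 159.3×0.02 = 27.024 sabins.
ᾱ = 27.024 / 467.9 = 0.058.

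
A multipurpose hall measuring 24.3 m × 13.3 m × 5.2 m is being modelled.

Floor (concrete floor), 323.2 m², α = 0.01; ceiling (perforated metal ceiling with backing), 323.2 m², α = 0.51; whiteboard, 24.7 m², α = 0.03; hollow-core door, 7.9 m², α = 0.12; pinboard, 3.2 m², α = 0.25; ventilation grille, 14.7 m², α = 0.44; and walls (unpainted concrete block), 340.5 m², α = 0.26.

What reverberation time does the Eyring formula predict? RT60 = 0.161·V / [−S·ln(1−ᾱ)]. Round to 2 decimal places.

0.88 s

S = Σ Sᵢ = 1037.4 m².
Σ(Sᵢαᵢ) = 323.2×0.01 + 323.2×0.51 + 24.7×0.03 + 7.9×0.12 + 3.2×0.25 + 14.7×0.44 + 340.5×0.26 = 265.551.
Mean coefficient ᾱ = A/S = 0.2560.
Eyring denominator: −S ln(1−ᾱ) = 306.774.
V = 24.3 × 13.3 × 5.2 = 1680.588 m³.
RT60 = 0.161 × 1680.588 / 306.774 = 0.88 s.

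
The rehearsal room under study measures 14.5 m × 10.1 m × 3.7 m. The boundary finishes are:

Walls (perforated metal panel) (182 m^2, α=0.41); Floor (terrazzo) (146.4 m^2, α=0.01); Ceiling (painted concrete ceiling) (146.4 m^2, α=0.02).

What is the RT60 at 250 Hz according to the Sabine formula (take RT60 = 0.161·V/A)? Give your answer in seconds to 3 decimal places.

1.104 sec

A = Σ Sᵢαᵢ = 182×0.41 + 146.4×0.01 + 146.4×0.02 = 79.012 sabins.
V = 14.5·10.1·3.7 = 541.865 m³.
T = 0.161 V/A = 0.161·541.865/79.012 = 1.104 s.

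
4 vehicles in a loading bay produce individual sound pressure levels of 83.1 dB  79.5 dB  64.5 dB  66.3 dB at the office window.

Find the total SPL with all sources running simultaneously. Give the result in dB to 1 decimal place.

Sum in the linear (power) domain: Σ 10^(Lᵢ/10) = 10^(83.1/10) + 10^(79.5/10) + 10^(64.5/10) + 10^(66.3/10) = 3.004e+08.
Combined level = 10 log₁₀(3.004e+08) = 84.8 dB.

84.8 dB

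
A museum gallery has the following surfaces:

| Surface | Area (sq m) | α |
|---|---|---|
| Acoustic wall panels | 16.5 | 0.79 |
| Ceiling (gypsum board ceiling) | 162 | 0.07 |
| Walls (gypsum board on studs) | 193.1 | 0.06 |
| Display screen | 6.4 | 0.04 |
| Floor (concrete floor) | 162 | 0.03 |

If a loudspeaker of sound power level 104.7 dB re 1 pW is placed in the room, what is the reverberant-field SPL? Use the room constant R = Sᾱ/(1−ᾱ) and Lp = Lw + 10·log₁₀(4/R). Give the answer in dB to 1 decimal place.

94.2 dB

A = 41.077 sabins; S = 540.0 sq m.
ᾱ = 41.077/540.0 = 0.0761; R = Sᾱ/(1−ᾱ) = 41.077/(1−0.0761) = 44.460 sq m.
Lp = Lw + 10 log₁₀(4/R) = 104.7 -10.46 = 94.2 dB.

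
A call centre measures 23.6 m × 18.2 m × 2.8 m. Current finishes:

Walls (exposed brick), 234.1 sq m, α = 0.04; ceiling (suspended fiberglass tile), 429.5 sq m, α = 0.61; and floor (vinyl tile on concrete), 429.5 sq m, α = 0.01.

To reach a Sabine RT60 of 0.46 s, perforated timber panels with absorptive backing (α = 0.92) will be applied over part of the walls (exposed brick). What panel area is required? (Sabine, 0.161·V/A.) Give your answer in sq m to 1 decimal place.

165.1

A₁ = Σ Sᵢαᵢ = 234.1·0.04 + 429.5·0.61 + 429.5·0.01 = 275.654 sabins.
V = 1202.656 m³. Target absorption A₂ = 0.161 × 1202.656 / 0.46 = 420.930 sabins.
Absorption to add: 420.930 − 275.654 = 145.276 sabins.
Each sq m of panel replacing the walls (exposed brick) adds (0.92 − 0.04) = 0.88 sabins.
Panel area = 145.276 / 0.88 = 165.1 sq m.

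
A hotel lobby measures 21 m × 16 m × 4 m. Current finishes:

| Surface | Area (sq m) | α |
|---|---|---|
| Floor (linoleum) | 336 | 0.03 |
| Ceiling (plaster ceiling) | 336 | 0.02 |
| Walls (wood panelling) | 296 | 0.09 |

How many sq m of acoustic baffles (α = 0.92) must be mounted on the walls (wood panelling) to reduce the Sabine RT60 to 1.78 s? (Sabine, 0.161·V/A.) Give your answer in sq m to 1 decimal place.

Total absorption A₁ = 336×0.03 + 336×0.02 + 296×0.09
  = 10.080 + 6.720 + 26.640 = 43.440 sq m sabins.
Required A₂ = 0.161·1344/1.78 = 121.564 sabins.
ΔA needed = 121.564 − 43.440 = 78.124 sabins.
Net gain per sq m: Δα = 0.92 − 0.09 = 0.83.
Panel area = 78.124 / 0.83 = 94.1 sq m.

94.1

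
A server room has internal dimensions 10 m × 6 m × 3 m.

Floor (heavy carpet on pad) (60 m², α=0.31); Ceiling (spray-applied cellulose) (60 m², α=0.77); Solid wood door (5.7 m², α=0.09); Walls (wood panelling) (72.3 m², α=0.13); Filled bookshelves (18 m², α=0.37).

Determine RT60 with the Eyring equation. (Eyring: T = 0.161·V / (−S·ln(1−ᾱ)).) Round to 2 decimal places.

S = Σ Sᵢ = 216.0 m².
Absorption A = 60·0.31 + 60·0.77 + 5.7·0.09 + 72.3·0.13 + 18·0.37 = 81.372 sabins.
ᾱ = 81.372 / 216.0 = 0.3767.
Eyring denominator: −S ln(1−ᾱ) = 102.109.
V = 10 × 6 × 3 = 180 m³.
T = 0.161·V/[−S·ln(1−ᾱ)] = 0.161·180/102.109 = 0.28 s.

0.28 sec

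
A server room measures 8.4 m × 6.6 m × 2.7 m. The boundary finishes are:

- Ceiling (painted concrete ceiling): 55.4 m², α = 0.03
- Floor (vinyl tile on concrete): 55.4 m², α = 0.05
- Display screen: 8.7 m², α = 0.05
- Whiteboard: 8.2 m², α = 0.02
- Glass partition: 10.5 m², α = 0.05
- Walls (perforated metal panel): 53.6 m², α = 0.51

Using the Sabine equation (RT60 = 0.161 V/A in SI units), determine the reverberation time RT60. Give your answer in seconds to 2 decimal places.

Equivalent absorption area: A = 55.4×0.03 + 55.4×0.05 + 8.7×0.05 + 8.2×0.02 + 10.5×0.05 + 53.6×0.51 = 32.892 m².
Volume V = 8.4 × 6.6 × 2.7 = 149.688 m³.
T = 0.161 V/A = 0.161·149.688/32.892 = 0.73 s.

0.73 s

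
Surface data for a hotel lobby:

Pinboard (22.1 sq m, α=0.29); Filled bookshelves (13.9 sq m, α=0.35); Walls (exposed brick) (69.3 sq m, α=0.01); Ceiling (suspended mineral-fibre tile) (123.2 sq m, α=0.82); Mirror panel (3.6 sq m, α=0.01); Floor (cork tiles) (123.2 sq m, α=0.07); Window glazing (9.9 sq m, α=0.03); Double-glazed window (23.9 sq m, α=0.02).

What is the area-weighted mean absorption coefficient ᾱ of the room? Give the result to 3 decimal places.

0.315

Total surface area S = 389.1 sq m.
Weighted sum Σ Sα = 122.426.
ᾱ = A/S = 0.315.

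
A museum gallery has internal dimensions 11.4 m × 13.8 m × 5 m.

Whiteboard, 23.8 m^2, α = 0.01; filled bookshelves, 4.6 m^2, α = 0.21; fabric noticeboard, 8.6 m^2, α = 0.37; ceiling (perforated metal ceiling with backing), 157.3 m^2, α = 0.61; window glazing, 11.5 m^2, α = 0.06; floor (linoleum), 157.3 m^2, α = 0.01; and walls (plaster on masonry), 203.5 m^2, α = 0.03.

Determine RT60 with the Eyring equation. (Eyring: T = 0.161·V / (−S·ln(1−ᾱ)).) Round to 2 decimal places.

S = Σ Sᵢ = 566.6 m^2.
Σ(Sᵢαᵢ) = 23.8·0.01 + 4.6·0.21 + 8.6·0.37 + 157.3·0.61 + 11.5·0.06 + 157.3·0.01 + 203.5·0.03 = 108.707.
Mean coefficient ᾱ = A/S = 0.1919.
Eyring denominator: −S ln(1−ᾱ) = 120.725.
V = 11.4 × 13.8 × 5 = 786.6 m³.
RT60 = 0.161 × 786.6 / 120.725 = 1.05 s.

1.05 s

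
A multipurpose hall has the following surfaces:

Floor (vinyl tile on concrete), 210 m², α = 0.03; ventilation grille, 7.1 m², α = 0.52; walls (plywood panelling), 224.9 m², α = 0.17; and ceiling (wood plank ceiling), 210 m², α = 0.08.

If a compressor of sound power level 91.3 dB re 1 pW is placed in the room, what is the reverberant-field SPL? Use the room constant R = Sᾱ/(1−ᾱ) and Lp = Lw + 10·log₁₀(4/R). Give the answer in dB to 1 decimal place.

78.7 dB

Σ(Sᵢαᵢ) = 210×0.03 + 7.1×0.52 + 224.9×0.17 + 210×0.08 = 65.025; total area S = 652.0 m².
ᾱ = 0.0997, so room constant R = A/(1−ᾱ) = 72.226 m².
Lp = 91.3 + 10·log₁₀(4/72.226) = 91.3 + (-12.57) = 78.7 dB.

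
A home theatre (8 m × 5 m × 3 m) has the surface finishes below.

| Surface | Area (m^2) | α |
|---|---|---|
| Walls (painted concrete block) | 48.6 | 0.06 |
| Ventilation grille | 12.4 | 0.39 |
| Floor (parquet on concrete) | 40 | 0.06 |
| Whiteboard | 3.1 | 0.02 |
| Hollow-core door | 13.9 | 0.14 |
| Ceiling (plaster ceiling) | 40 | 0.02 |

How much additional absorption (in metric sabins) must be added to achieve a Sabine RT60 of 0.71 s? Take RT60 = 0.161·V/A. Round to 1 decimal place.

A₁ = Σ Sᵢαᵢ = 48.6×0.06 + 12.4×0.39 + 40×0.06 + 3.1×0.02 + 13.9×0.14 + 40×0.02 = 12.960 sabins.
V = 120 m³. Required absorption A₂ = 0.161 × 120 / 0.71 = 27.211 sabins.
Shortfall: 27.211 − 12.960 = 14.3 sabins.

14.3 sabins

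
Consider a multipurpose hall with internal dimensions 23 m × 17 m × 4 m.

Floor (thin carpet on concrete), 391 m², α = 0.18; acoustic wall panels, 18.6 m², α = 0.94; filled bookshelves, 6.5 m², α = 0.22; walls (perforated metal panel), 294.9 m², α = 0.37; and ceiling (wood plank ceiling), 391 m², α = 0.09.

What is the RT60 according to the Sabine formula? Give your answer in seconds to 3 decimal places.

1.078 seconds

Total absorption A = 391·0.18 + 18.6·0.94 + 6.5·0.22 + 294.9·0.37 + 391·0.09
  = 70.380 + 17.484 + 1.430 + 109.113 + 35.190 = 233.597 m² sabins.
Room volume: 1564 m³.
RT60 = 0.161 · V / A = 0.161 × 1564 / 233.597 = 1.078 s.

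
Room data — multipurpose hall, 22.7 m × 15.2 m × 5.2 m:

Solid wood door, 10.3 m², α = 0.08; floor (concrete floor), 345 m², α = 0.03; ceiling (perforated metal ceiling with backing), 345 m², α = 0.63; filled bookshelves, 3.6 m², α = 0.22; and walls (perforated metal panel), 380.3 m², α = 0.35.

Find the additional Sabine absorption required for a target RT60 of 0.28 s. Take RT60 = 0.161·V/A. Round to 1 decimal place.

669.2 sabins

Total absorption A₁ = 10.3*0.08 + 345*0.03 + 345*0.63 + 3.6*0.22 + 380.3*0.35
  = 0.824 + 10.350 + 217.350 + 0.792 + 133.105 = 362.421 m² sabins.
For T = 0.28 s, need A₂ = 0.161·V/T = 0.161·1794.208/0.28 = 1031.670 sabins.
Shortfall: 1031.670 − 362.421 = 669.2 sabins.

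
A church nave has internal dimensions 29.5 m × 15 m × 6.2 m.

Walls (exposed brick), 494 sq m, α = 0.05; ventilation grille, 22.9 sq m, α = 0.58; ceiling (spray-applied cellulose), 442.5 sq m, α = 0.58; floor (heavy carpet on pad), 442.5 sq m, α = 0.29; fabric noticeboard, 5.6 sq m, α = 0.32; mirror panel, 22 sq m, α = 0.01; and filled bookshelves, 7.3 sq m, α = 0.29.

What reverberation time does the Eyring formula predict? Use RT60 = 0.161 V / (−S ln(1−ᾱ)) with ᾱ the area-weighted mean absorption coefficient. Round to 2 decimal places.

S = Σ Sᵢ = 1436.8 sq m.
Absorption A = 494·0.05 + 22.9·0.58 + 442.5·0.58 + 442.5·0.29 + 5.6·0.32 + 22·0.01 + 7.3·0.29 = 427.086 sabins.
ᾱ = 427.086 / 1436.8 = 0.2972.
Eyring denominator: −S ln(1−ᾱ) = 506.735.
V = 29.5 × 15 × 6.2 = 2743.5 m³.
T = 0.161·V/[−S·ln(1−ᾱ)] = 0.161·2743.5/506.735 = 0.87 s.

0.87 seconds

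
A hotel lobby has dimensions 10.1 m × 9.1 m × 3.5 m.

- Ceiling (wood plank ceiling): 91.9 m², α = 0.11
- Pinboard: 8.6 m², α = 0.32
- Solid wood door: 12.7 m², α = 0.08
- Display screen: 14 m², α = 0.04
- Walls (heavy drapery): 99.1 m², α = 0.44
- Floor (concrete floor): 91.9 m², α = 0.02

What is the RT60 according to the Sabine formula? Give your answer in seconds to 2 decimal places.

0.86 s

A = Σ Sᵢαᵢ = 91.9·0.11 + 8.6·0.32 + 12.7·0.08 + 14·0.04 + 99.1·0.44 + 91.9·0.02 = 59.879 sabins.
Volume V = 10.1 × 9.1 × 3.5 = 321.685 m³.
RT60 = 0.161 · V / A = 0.161 × 321.685 / 59.879 = 0.86 s.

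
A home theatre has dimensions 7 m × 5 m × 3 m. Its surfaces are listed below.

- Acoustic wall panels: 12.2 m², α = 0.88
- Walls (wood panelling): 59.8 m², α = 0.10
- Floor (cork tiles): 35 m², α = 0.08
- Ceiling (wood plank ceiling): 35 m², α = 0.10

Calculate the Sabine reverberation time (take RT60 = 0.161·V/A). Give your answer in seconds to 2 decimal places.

0.73 sec

Total absorption A = 12.2·0.88 + 59.8·0.10 + 35·0.08 + 35·0.10
  = 10.736 + 5.980 + 2.800 + 3.500 = 23.016 m² sabins.
Volume V = 7 × 5 × 3 = 105 m³.
Sabine: RT60 = 0.161 × 105 / 23.016 = 0.73 s.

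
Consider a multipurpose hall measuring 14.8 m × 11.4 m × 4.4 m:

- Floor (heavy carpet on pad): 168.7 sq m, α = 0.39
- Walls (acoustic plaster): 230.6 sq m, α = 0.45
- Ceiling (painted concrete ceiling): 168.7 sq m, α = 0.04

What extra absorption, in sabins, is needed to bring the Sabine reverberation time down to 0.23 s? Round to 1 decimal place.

Summing Sᵢαᵢ: 65.793 + 103.770 + 6.748 → A₁ = 176.311 sabins.
Target A₂ = 0.161·742.368/0.23 = 519.658 sabins (V = 742.368 m³).
Shortfall: 519.658 − 176.311 = 343.3 sabins.

343.3 sabins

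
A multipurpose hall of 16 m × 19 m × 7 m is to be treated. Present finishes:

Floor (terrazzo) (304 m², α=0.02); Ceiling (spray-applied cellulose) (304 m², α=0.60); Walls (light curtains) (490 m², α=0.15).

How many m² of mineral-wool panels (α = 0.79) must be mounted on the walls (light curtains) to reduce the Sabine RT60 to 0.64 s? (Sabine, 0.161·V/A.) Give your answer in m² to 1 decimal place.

A₁ = Σ Sᵢαᵢ = 304×0.02 + 304×0.60 + 490×0.15 = 261.980 sabins.
V = 2128 m³. Target absorption A₂ = 0.161 × 2128 / 0.64 = 535.325 sabins.
Absorption to add: 535.325 − 261.980 = 273.345 sabins.
Each m² of panel replacing the walls (light curtains) adds (0.79 − 0.15) = 0.64 sabins.
Panel area = 273.345 / 0.64 = 427.1 m².

427.1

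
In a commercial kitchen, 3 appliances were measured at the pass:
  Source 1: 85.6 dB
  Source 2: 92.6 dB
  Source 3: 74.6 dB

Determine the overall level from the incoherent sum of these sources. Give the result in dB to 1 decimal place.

Sum in the linear (power) domain: Σ 10^(Lᵢ/10) = 10^(85.6/10) + 10^(92.6/10) + 10^(74.6/10) = 2.212e+09.
Back to dB: 10·log₁₀ Σ = 93.4 dB.

93.4 dB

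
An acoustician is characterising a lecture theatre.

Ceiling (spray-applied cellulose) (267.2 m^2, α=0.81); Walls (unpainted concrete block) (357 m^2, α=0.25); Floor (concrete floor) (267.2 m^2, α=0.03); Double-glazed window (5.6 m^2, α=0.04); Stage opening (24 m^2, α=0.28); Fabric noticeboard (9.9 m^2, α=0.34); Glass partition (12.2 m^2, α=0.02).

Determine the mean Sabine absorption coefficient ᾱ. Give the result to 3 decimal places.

S = Σ Sᵢ = 267.2 + 357 + 267.2 + 5.6 + 24 + 9.9 + 12.2 = 943.1 m^2.
Weighted sum Σ Sα = 324.252.
ᾱ = A/S = 0.344.

0.344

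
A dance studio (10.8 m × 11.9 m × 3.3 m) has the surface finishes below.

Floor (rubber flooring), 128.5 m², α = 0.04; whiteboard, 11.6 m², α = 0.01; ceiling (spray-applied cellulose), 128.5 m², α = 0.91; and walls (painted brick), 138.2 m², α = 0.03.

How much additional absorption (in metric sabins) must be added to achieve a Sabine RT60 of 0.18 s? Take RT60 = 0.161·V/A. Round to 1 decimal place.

253.0 sabins

Summing Sᵢαᵢ: 5.140 + 0.116 + 116.935 + 4.146 → A₁ = 126.337 sabins.
For T = 0.18 s, need A₂ = 0.161·V/T = 0.161·424.116/0.18 = 379.348 sabins.
ΔA = A₂ − A₁ = 379.348 − 126.337 = 253.0 sabins.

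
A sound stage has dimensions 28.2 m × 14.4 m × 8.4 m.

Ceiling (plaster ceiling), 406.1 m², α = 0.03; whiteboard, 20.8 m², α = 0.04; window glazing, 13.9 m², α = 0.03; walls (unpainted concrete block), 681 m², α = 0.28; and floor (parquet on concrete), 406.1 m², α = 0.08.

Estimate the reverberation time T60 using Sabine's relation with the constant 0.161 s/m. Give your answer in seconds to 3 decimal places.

2.321 s

Summing Sᵢαᵢ: 12.183 + 0.832 + 0.417 + 190.680 + 32.488 → A = 236.600 sabins.
Volume V = 28.2 × 14.4 × 8.4 = 3411.072 m³.
T = 0.161 V/A = 0.161·3411.072/236.600 = 2.321 s.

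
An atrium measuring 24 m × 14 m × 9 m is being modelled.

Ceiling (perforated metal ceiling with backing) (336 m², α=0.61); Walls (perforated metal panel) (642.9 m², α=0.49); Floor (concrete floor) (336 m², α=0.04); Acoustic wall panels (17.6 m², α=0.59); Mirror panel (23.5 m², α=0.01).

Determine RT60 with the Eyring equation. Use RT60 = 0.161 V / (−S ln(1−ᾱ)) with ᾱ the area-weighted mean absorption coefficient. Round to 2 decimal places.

Total surface area S = 336 + 642.9 + 336 + 17.6 + 23.5 = 1356.0 m².
Σ(Sᵢαᵢ) = 336×0.61 + 642.9×0.49 + 336×0.04 + 17.6×0.59 + 23.5×0.01 = 544.040.
ᾱ = 544.040 / 1356.0 = 0.4012.
−S·ln(1−ᾱ) = −1356.0 × ln(1 − 0.4012) = 695.394.
V = 24 × 14 × 9 = 3024 m³.
RT60 = 0.161 × 3024 / 695.394 = 0.70 s.

0.70 s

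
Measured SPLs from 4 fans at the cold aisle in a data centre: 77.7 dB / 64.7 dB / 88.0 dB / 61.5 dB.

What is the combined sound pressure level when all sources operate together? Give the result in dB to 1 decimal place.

Sum in the linear (power) domain: Σ 10^(Lᵢ/10) = 10^(77.7/10) + 10^(64.7/10) + 10^(88.0/10) + 10^(61.5/10) = 6.942e+08.
L_total = 10·log₁₀(6.942e+08) = 88.4 dB.

88.4 dB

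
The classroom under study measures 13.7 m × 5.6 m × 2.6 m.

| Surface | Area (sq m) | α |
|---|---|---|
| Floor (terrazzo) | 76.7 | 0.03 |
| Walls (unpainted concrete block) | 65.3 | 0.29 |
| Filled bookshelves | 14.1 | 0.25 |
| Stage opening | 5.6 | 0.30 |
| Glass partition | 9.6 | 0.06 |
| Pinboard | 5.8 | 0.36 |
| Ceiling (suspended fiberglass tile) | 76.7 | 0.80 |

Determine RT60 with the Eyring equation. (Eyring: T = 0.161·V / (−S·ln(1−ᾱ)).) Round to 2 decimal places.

0.29 s

S = Σ Sᵢ = 253.8 sq m.
Absorption A = 76.7·0.03 + 65.3·0.29 + 14.1·0.25 + 5.6·0.30 + 9.6·0.06 + 5.8·0.36 + 76.7·0.80 = 90.467 sabins.
ᾱ = 90.467 / 253.8 = 0.3564.
−S·ln(1−ᾱ) = −253.8 × ln(1 − 0.3564) = 111.844.
V = 13.7 × 5.6 × 2.6 = 199.472 m³.
T = 0.161·V/[−S·ln(1−ᾱ)] = 0.161·199.472/111.844 = 0.29 s.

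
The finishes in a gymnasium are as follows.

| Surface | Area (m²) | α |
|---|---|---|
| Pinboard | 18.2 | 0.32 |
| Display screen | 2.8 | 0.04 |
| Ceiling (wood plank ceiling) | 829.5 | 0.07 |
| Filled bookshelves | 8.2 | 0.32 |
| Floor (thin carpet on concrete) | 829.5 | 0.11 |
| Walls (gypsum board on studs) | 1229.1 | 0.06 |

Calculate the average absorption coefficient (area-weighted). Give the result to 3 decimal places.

0.079

S = Σ Sᵢ = 18.2 + 2.8 + 829.5 + 8.2 + 829.5 + 1229.1 = 2917.3 m².
A = 18.2·0.32 + 2.8·0.04 + 829.5·0.07 + 8.2·0.32 + 829.5·0.11 + 1229.1·0.06 = 231.616 sabins.
ᾱ = 231.616 / 2917.3 = 0.079.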